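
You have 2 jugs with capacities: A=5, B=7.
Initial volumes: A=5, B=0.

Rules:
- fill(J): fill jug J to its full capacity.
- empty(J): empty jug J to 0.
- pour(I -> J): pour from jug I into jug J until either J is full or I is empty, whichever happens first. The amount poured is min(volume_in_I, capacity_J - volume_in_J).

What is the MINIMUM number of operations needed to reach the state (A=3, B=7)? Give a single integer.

Answer: 3

Derivation:
BFS from (A=5, B=0). One shortest path:
  1. pour(A -> B) -> (A=0 B=5)
  2. fill(A) -> (A=5 B=5)
  3. pour(A -> B) -> (A=3 B=7)
Reached target in 3 moves.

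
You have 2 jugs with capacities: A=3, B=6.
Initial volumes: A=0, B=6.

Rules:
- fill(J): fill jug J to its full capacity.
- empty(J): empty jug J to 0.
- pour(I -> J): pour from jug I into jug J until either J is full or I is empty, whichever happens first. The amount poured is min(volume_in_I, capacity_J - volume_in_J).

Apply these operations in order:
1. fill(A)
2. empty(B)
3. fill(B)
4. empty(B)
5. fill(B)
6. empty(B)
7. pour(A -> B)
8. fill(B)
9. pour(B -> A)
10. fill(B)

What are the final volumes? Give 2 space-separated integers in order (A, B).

Answer: 3 6

Derivation:
Step 1: fill(A) -> (A=3 B=6)
Step 2: empty(B) -> (A=3 B=0)
Step 3: fill(B) -> (A=3 B=6)
Step 4: empty(B) -> (A=3 B=0)
Step 5: fill(B) -> (A=3 B=6)
Step 6: empty(B) -> (A=3 B=0)
Step 7: pour(A -> B) -> (A=0 B=3)
Step 8: fill(B) -> (A=0 B=6)
Step 9: pour(B -> A) -> (A=3 B=3)
Step 10: fill(B) -> (A=3 B=6)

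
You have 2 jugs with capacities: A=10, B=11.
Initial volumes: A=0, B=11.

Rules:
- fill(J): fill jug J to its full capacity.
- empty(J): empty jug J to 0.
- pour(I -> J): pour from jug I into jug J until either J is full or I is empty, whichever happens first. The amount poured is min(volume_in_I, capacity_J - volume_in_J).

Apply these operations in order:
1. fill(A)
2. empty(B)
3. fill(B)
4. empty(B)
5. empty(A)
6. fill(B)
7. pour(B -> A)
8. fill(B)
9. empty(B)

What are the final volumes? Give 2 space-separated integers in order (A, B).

Answer: 10 0

Derivation:
Step 1: fill(A) -> (A=10 B=11)
Step 2: empty(B) -> (A=10 B=0)
Step 3: fill(B) -> (A=10 B=11)
Step 4: empty(B) -> (A=10 B=0)
Step 5: empty(A) -> (A=0 B=0)
Step 6: fill(B) -> (A=0 B=11)
Step 7: pour(B -> A) -> (A=10 B=1)
Step 8: fill(B) -> (A=10 B=11)
Step 9: empty(B) -> (A=10 B=0)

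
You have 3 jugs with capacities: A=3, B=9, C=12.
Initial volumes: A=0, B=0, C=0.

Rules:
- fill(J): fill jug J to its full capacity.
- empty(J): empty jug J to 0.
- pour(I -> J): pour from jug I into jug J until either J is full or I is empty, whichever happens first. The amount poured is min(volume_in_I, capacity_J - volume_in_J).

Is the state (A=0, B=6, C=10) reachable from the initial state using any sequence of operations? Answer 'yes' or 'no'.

Answer: no

Derivation:
BFS explored all 40 reachable states.
Reachable set includes: (0,0,0), (0,0,3), (0,0,6), (0,0,9), (0,0,12), (0,3,0), (0,3,3), (0,3,6), (0,3,9), (0,3,12), (0,6,0), (0,6,3) ...
Target (A=0, B=6, C=10) not in reachable set → no.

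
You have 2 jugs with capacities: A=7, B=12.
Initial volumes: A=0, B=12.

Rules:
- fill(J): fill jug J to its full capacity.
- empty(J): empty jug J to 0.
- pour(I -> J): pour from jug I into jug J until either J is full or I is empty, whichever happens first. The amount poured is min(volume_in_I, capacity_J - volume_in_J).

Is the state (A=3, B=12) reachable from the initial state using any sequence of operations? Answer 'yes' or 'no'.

BFS from (A=0, B=12):
  1. pour(B -> A) -> (A=7 B=5)
  2. empty(A) -> (A=0 B=5)
  3. pour(B -> A) -> (A=5 B=0)
  4. fill(B) -> (A=5 B=12)
  5. pour(B -> A) -> (A=7 B=10)
  6. empty(A) -> (A=0 B=10)
  7. pour(B -> A) -> (A=7 B=3)
  8. empty(A) -> (A=0 B=3)
  9. pour(B -> A) -> (A=3 B=0)
  10. fill(B) -> (A=3 B=12)
Target reached → yes.

Answer: yes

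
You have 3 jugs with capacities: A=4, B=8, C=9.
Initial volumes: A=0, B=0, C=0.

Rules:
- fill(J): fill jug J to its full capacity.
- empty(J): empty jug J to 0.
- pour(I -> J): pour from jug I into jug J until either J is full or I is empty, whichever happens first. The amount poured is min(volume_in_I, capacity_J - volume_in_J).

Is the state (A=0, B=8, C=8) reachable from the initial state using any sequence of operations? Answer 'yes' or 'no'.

BFS from (A=0, B=0, C=0):
  1. fill(B) -> (A=0 B=8 C=0)
  2. pour(B -> C) -> (A=0 B=0 C=8)
  3. fill(B) -> (A=0 B=8 C=8)
Target reached → yes.

Answer: yes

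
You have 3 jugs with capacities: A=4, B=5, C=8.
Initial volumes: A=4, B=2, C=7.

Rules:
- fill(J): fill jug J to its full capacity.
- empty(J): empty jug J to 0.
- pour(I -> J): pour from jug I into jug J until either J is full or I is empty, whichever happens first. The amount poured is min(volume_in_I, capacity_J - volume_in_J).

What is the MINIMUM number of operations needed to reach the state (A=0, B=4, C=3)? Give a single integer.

BFS from (A=4, B=2, C=7). One shortest path:
  1. empty(A) -> (A=0 B=2 C=7)
  2. empty(B) -> (A=0 B=0 C=7)
  3. pour(C -> A) -> (A=4 B=0 C=3)
  4. pour(A -> B) -> (A=0 B=4 C=3)
Reached target in 4 moves.

Answer: 4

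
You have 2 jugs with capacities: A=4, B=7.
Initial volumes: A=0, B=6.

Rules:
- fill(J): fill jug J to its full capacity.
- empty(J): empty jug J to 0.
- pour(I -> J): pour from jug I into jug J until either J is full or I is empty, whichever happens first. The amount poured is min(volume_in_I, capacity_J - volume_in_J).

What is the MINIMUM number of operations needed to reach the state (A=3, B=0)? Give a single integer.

Answer: 3

Derivation:
BFS from (A=0, B=6). One shortest path:
  1. fill(A) -> (A=4 B=6)
  2. pour(A -> B) -> (A=3 B=7)
  3. empty(B) -> (A=3 B=0)
Reached target in 3 moves.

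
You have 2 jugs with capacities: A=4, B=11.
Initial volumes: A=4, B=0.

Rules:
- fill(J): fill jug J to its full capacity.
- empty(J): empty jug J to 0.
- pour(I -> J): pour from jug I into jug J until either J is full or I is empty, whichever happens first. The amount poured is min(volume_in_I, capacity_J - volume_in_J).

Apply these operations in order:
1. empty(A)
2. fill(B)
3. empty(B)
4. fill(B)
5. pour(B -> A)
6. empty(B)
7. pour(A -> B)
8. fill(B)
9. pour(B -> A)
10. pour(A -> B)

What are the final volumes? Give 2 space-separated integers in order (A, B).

Step 1: empty(A) -> (A=0 B=0)
Step 2: fill(B) -> (A=0 B=11)
Step 3: empty(B) -> (A=0 B=0)
Step 4: fill(B) -> (A=0 B=11)
Step 5: pour(B -> A) -> (A=4 B=7)
Step 6: empty(B) -> (A=4 B=0)
Step 7: pour(A -> B) -> (A=0 B=4)
Step 8: fill(B) -> (A=0 B=11)
Step 9: pour(B -> A) -> (A=4 B=7)
Step 10: pour(A -> B) -> (A=0 B=11)

Answer: 0 11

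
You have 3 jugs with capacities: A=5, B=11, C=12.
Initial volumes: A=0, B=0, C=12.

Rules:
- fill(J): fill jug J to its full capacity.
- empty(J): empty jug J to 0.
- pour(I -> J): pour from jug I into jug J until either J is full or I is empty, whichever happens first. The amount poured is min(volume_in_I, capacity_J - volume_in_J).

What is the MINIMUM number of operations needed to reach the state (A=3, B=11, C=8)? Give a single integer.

BFS from (A=0, B=0, C=12). One shortest path:
  1. pour(C -> A) -> (A=5 B=0 C=7)
  2. pour(C -> B) -> (A=5 B=7 C=0)
  3. pour(A -> C) -> (A=0 B=7 C=5)
  4. fill(A) -> (A=5 B=7 C=5)
  5. pour(A -> C) -> (A=0 B=7 C=10)
  6. fill(A) -> (A=5 B=7 C=10)
  7. pour(A -> C) -> (A=3 B=7 C=12)
  8. pour(C -> B) -> (A=3 B=11 C=8)
Reached target in 8 moves.

Answer: 8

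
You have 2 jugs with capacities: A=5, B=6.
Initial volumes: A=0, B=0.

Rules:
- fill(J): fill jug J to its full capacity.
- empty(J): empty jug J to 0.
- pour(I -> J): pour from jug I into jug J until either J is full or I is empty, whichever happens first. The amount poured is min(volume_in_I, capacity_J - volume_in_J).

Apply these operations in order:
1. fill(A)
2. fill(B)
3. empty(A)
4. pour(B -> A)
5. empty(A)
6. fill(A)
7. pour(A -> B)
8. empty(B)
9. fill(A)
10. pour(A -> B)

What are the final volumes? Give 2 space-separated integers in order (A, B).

Answer: 0 5

Derivation:
Step 1: fill(A) -> (A=5 B=0)
Step 2: fill(B) -> (A=5 B=6)
Step 3: empty(A) -> (A=0 B=6)
Step 4: pour(B -> A) -> (A=5 B=1)
Step 5: empty(A) -> (A=0 B=1)
Step 6: fill(A) -> (A=5 B=1)
Step 7: pour(A -> B) -> (A=0 B=6)
Step 8: empty(B) -> (A=0 B=0)
Step 9: fill(A) -> (A=5 B=0)
Step 10: pour(A -> B) -> (A=0 B=5)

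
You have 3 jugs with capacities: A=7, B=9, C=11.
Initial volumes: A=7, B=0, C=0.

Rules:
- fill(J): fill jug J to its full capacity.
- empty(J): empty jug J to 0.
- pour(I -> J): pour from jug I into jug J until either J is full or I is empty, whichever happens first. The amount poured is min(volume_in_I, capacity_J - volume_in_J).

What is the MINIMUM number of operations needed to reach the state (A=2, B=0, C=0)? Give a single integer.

BFS from (A=7, B=0, C=0). One shortest path:
  1. empty(A) -> (A=0 B=0 C=0)
  2. fill(B) -> (A=0 B=9 C=0)
  3. pour(B -> A) -> (A=7 B=2 C=0)
  4. empty(A) -> (A=0 B=2 C=0)
  5. pour(B -> A) -> (A=2 B=0 C=0)
Reached target in 5 moves.

Answer: 5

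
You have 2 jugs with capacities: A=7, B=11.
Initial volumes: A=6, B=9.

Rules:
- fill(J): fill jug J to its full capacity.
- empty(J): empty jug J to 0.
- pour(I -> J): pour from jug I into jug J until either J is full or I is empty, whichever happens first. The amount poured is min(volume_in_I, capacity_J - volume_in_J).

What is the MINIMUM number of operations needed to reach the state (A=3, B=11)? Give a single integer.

Answer: 5

Derivation:
BFS from (A=6, B=9). One shortest path:
  1. fill(A) -> (A=7 B=9)
  2. empty(B) -> (A=7 B=0)
  3. pour(A -> B) -> (A=0 B=7)
  4. fill(A) -> (A=7 B=7)
  5. pour(A -> B) -> (A=3 B=11)
Reached target in 5 moves.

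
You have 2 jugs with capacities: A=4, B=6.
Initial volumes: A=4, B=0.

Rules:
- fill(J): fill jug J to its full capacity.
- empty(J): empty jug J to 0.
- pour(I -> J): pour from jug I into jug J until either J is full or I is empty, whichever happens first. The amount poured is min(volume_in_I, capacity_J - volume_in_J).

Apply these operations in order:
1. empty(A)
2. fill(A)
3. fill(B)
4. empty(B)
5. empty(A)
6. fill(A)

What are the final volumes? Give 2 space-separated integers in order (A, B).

Step 1: empty(A) -> (A=0 B=0)
Step 2: fill(A) -> (A=4 B=0)
Step 3: fill(B) -> (A=4 B=6)
Step 4: empty(B) -> (A=4 B=0)
Step 5: empty(A) -> (A=0 B=0)
Step 6: fill(A) -> (A=4 B=0)

Answer: 4 0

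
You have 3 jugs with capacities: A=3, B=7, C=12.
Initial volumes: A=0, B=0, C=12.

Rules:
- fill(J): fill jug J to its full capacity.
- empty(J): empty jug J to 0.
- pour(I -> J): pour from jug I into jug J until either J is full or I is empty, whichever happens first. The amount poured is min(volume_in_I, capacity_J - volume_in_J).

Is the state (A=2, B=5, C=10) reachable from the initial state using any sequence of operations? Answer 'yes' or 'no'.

BFS explored all 284 reachable states.
Reachable set includes: (0,0,0), (0,0,1), (0,0,2), (0,0,3), (0,0,4), (0,0,5), (0,0,6), (0,0,7), (0,0,8), (0,0,9), (0,0,10), (0,0,11) ...
Target (A=2, B=5, C=10) not in reachable set → no.

Answer: no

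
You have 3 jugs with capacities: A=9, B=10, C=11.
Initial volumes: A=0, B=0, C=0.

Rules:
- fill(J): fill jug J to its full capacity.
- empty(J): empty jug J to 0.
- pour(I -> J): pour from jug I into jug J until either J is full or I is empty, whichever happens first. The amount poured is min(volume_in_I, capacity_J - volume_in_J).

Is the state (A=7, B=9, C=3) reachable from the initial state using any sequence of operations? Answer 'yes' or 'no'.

BFS explored all 600 reachable states.
Reachable set includes: (0,0,0), (0,0,1), (0,0,2), (0,0,3), (0,0,4), (0,0,5), (0,0,6), (0,0,7), (0,0,8), (0,0,9), (0,0,10), (0,0,11) ...
Target (A=7, B=9, C=3) not in reachable set → no.

Answer: no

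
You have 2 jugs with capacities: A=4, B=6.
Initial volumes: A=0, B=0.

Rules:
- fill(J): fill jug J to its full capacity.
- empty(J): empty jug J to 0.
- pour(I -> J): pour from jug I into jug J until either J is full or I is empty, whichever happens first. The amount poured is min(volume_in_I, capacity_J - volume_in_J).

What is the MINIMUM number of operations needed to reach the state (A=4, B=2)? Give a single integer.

BFS from (A=0, B=0). One shortest path:
  1. fill(B) -> (A=0 B=6)
  2. pour(B -> A) -> (A=4 B=2)
Reached target in 2 moves.

Answer: 2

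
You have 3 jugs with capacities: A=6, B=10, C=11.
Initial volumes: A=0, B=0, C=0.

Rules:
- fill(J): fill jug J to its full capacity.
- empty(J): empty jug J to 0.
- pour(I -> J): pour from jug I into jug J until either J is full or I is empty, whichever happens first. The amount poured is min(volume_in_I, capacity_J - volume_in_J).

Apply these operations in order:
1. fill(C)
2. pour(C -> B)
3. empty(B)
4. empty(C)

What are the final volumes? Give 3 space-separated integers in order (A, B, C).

Step 1: fill(C) -> (A=0 B=0 C=11)
Step 2: pour(C -> B) -> (A=0 B=10 C=1)
Step 3: empty(B) -> (A=0 B=0 C=1)
Step 4: empty(C) -> (A=0 B=0 C=0)

Answer: 0 0 0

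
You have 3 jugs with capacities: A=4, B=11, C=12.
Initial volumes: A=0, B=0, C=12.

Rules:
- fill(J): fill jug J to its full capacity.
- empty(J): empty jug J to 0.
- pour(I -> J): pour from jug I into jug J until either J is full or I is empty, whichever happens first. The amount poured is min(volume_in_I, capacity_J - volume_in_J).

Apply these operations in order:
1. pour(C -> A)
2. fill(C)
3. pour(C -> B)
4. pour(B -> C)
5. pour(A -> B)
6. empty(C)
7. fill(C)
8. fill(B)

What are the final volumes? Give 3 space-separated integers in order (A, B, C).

Step 1: pour(C -> A) -> (A=4 B=0 C=8)
Step 2: fill(C) -> (A=4 B=0 C=12)
Step 3: pour(C -> B) -> (A=4 B=11 C=1)
Step 4: pour(B -> C) -> (A=4 B=0 C=12)
Step 5: pour(A -> B) -> (A=0 B=4 C=12)
Step 6: empty(C) -> (A=0 B=4 C=0)
Step 7: fill(C) -> (A=0 B=4 C=12)
Step 8: fill(B) -> (A=0 B=11 C=12)

Answer: 0 11 12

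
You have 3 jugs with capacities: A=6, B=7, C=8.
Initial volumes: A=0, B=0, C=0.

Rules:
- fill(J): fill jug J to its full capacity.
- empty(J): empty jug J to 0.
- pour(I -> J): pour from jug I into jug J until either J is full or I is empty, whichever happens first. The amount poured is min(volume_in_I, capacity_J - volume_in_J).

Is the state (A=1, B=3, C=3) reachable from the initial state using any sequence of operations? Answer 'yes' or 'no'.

Answer: no

Derivation:
BFS explored all 294 reachable states.
Reachable set includes: (0,0,0), (0,0,1), (0,0,2), (0,0,3), (0,0,4), (0,0,5), (0,0,6), (0,0,7), (0,0,8), (0,1,0), (0,1,1), (0,1,2) ...
Target (A=1, B=3, C=3) not in reachable set → no.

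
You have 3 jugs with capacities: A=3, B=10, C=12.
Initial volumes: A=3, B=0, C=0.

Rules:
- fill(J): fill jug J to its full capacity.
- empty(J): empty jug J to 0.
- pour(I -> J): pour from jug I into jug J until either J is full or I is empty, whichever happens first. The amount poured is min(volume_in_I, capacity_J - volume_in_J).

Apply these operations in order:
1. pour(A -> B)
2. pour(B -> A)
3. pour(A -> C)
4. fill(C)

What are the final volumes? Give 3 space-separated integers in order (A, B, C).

Answer: 0 0 12

Derivation:
Step 1: pour(A -> B) -> (A=0 B=3 C=0)
Step 2: pour(B -> A) -> (A=3 B=0 C=0)
Step 3: pour(A -> C) -> (A=0 B=0 C=3)
Step 4: fill(C) -> (A=0 B=0 C=12)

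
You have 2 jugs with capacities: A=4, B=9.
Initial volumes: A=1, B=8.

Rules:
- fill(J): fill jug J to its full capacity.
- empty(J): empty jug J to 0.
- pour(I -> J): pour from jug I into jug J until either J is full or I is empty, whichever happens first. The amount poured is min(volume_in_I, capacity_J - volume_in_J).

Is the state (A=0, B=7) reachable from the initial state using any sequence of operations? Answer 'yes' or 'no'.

Answer: yes

Derivation:
BFS from (A=1, B=8):
  1. fill(A) -> (A=4 B=8)
  2. pour(A -> B) -> (A=3 B=9)
  3. empty(B) -> (A=3 B=0)
  4. pour(A -> B) -> (A=0 B=3)
  5. fill(A) -> (A=4 B=3)
  6. pour(A -> B) -> (A=0 B=7)
Target reached → yes.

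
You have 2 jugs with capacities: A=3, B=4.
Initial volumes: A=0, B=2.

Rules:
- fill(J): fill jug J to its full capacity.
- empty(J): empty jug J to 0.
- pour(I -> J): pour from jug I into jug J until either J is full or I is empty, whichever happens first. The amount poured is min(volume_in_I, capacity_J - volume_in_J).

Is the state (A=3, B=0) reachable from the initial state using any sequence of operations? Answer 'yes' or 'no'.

Answer: yes

Derivation:
BFS from (A=0, B=2):
  1. fill(A) -> (A=3 B=2)
  2. empty(B) -> (A=3 B=0)
Target reached → yes.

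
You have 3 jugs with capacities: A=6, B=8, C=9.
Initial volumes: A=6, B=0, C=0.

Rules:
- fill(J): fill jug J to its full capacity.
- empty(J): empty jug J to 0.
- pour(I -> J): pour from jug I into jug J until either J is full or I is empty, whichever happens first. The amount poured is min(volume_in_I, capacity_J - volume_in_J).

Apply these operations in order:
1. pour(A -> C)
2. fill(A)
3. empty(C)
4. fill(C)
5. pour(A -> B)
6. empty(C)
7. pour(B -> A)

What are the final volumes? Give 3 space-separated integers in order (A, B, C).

Step 1: pour(A -> C) -> (A=0 B=0 C=6)
Step 2: fill(A) -> (A=6 B=0 C=6)
Step 3: empty(C) -> (A=6 B=0 C=0)
Step 4: fill(C) -> (A=6 B=0 C=9)
Step 5: pour(A -> B) -> (A=0 B=6 C=9)
Step 6: empty(C) -> (A=0 B=6 C=0)
Step 7: pour(B -> A) -> (A=6 B=0 C=0)

Answer: 6 0 0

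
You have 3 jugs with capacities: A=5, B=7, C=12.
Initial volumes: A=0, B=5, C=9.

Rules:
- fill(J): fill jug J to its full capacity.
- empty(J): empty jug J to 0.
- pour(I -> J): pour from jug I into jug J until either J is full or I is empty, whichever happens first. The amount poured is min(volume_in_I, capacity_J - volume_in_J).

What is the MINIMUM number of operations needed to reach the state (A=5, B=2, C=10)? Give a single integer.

Answer: 3

Derivation:
BFS from (A=0, B=5, C=9). One shortest path:
  1. fill(C) -> (A=0 B=5 C=12)
  2. pour(C -> B) -> (A=0 B=7 C=10)
  3. pour(B -> A) -> (A=5 B=2 C=10)
Reached target in 3 moves.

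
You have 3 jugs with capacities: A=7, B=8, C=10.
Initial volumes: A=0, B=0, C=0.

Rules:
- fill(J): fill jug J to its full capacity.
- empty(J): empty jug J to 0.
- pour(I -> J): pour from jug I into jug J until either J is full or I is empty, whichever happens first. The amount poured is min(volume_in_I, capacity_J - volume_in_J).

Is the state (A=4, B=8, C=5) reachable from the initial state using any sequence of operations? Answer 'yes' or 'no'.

BFS from (A=0, B=0, C=0):
  1. fill(C) -> (A=0 B=0 C=10)
  2. pour(C -> A) -> (A=7 B=0 C=3)
  3. pour(C -> B) -> (A=7 B=3 C=0)
  4. pour(A -> C) -> (A=0 B=3 C=7)
  5. fill(A) -> (A=7 B=3 C=7)
  6. pour(A -> C) -> (A=4 B=3 C=10)
  7. pour(C -> B) -> (A=4 B=8 C=5)
Target reached → yes.

Answer: yes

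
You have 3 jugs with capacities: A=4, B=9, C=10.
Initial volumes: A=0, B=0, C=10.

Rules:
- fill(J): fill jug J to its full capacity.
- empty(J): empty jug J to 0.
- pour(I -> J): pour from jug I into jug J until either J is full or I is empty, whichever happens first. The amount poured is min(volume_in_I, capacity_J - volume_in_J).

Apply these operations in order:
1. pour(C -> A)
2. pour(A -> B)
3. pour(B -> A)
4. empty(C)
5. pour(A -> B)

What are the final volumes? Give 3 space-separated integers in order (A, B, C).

Answer: 0 4 0

Derivation:
Step 1: pour(C -> A) -> (A=4 B=0 C=6)
Step 2: pour(A -> B) -> (A=0 B=4 C=6)
Step 3: pour(B -> A) -> (A=4 B=0 C=6)
Step 4: empty(C) -> (A=4 B=0 C=0)
Step 5: pour(A -> B) -> (A=0 B=4 C=0)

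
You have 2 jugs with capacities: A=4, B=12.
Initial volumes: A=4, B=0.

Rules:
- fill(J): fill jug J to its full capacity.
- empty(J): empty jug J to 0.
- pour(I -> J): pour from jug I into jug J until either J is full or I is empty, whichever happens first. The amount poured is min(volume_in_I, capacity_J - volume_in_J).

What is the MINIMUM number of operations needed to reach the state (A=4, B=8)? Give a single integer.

BFS from (A=4, B=0). One shortest path:
  1. empty(A) -> (A=0 B=0)
  2. fill(B) -> (A=0 B=12)
  3. pour(B -> A) -> (A=4 B=8)
Reached target in 3 moves.

Answer: 3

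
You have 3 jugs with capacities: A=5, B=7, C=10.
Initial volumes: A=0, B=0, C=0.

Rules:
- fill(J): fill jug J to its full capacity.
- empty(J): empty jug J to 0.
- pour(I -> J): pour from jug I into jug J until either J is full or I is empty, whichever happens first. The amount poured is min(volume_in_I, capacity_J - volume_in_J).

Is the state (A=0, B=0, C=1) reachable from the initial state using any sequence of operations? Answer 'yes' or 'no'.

BFS from (A=0, B=0, C=0):
  1. fill(A) -> (A=5 B=0 C=0)
  2. fill(C) -> (A=5 B=0 C=10)
  3. pour(A -> B) -> (A=0 B=5 C=10)
  4. pour(C -> B) -> (A=0 B=7 C=8)
  5. empty(B) -> (A=0 B=0 C=8)
  6. pour(C -> B) -> (A=0 B=7 C=1)
  7. empty(B) -> (A=0 B=0 C=1)
Target reached → yes.

Answer: yes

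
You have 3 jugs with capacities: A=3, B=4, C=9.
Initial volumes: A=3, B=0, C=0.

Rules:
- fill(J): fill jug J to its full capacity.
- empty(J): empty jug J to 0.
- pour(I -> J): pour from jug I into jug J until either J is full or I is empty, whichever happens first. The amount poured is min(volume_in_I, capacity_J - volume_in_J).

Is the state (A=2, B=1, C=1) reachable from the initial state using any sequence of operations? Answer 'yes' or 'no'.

Answer: no

Derivation:
BFS explored all 152 reachable states.
Reachable set includes: (0,0,0), (0,0,1), (0,0,2), (0,0,3), (0,0,4), (0,0,5), (0,0,6), (0,0,7), (0,0,8), (0,0,9), (0,1,0), (0,1,1) ...
Target (A=2, B=1, C=1) not in reachable set → no.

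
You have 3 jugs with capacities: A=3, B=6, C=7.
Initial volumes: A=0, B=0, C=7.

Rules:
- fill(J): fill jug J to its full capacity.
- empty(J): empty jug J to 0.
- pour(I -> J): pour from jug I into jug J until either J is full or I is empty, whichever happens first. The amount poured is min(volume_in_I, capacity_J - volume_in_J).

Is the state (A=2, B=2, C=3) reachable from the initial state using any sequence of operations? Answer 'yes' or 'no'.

BFS explored all 164 reachable states.
Reachable set includes: (0,0,0), (0,0,1), (0,0,2), (0,0,3), (0,0,4), (0,0,5), (0,0,6), (0,0,7), (0,1,0), (0,1,1), (0,1,2), (0,1,3) ...
Target (A=2, B=2, C=3) not in reachable set → no.

Answer: no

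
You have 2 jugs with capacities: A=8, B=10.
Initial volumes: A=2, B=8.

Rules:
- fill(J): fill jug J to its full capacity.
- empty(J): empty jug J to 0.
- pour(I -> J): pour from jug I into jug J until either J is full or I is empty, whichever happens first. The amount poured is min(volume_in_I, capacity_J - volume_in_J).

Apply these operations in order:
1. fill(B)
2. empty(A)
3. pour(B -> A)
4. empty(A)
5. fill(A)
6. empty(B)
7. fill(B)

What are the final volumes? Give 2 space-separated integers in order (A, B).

Step 1: fill(B) -> (A=2 B=10)
Step 2: empty(A) -> (A=0 B=10)
Step 3: pour(B -> A) -> (A=8 B=2)
Step 4: empty(A) -> (A=0 B=2)
Step 5: fill(A) -> (A=8 B=2)
Step 6: empty(B) -> (A=8 B=0)
Step 7: fill(B) -> (A=8 B=10)

Answer: 8 10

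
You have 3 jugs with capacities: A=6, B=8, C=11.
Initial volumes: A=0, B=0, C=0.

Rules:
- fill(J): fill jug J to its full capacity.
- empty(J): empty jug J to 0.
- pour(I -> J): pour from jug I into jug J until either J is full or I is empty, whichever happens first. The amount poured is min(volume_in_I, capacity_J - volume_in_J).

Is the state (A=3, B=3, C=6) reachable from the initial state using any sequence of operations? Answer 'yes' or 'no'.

Answer: no

Derivation:
BFS explored all 406 reachable states.
Reachable set includes: (0,0,0), (0,0,1), (0,0,2), (0,0,3), (0,0,4), (0,0,5), (0,0,6), (0,0,7), (0,0,8), (0,0,9), (0,0,10), (0,0,11) ...
Target (A=3, B=3, C=6) not in reachable set → no.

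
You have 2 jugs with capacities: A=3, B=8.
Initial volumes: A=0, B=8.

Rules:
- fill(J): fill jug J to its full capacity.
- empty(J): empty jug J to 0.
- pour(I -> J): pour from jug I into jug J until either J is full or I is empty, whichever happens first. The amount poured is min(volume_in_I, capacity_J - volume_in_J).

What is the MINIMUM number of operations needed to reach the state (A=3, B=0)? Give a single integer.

BFS from (A=0, B=8). One shortest path:
  1. fill(A) -> (A=3 B=8)
  2. empty(B) -> (A=3 B=0)
Reached target in 2 moves.

Answer: 2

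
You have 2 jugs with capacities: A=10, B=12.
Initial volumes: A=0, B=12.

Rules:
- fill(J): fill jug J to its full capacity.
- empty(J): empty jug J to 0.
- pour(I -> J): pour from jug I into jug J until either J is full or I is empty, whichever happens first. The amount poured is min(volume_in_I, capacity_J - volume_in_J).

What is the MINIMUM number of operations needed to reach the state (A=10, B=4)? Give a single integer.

Answer: 5

Derivation:
BFS from (A=0, B=12). One shortest path:
  1. pour(B -> A) -> (A=10 B=2)
  2. empty(A) -> (A=0 B=2)
  3. pour(B -> A) -> (A=2 B=0)
  4. fill(B) -> (A=2 B=12)
  5. pour(B -> A) -> (A=10 B=4)
Reached target in 5 moves.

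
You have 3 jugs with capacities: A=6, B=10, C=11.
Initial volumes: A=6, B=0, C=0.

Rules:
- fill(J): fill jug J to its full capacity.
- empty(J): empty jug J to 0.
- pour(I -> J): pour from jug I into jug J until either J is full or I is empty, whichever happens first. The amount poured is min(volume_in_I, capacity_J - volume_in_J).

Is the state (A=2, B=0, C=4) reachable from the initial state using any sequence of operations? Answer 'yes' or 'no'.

Answer: yes

Derivation:
BFS from (A=6, B=0, C=0):
  1. fill(B) -> (A=6 B=10 C=0)
  2. pour(B -> C) -> (A=6 B=0 C=10)
  3. pour(A -> B) -> (A=0 B=6 C=10)
  4. pour(C -> A) -> (A=6 B=6 C=4)
  5. pour(A -> B) -> (A=2 B=10 C=4)
  6. empty(B) -> (A=2 B=0 C=4)
Target reached → yes.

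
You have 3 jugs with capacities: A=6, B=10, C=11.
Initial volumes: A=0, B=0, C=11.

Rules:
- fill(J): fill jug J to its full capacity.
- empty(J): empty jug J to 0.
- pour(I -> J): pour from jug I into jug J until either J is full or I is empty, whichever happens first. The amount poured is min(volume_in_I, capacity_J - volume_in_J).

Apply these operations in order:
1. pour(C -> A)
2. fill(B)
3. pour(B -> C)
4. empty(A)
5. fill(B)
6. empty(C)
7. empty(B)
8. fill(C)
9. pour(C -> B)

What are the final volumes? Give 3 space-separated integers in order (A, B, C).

Answer: 0 10 1

Derivation:
Step 1: pour(C -> A) -> (A=6 B=0 C=5)
Step 2: fill(B) -> (A=6 B=10 C=5)
Step 3: pour(B -> C) -> (A=6 B=4 C=11)
Step 4: empty(A) -> (A=0 B=4 C=11)
Step 5: fill(B) -> (A=0 B=10 C=11)
Step 6: empty(C) -> (A=0 B=10 C=0)
Step 7: empty(B) -> (A=0 B=0 C=0)
Step 8: fill(C) -> (A=0 B=0 C=11)
Step 9: pour(C -> B) -> (A=0 B=10 C=1)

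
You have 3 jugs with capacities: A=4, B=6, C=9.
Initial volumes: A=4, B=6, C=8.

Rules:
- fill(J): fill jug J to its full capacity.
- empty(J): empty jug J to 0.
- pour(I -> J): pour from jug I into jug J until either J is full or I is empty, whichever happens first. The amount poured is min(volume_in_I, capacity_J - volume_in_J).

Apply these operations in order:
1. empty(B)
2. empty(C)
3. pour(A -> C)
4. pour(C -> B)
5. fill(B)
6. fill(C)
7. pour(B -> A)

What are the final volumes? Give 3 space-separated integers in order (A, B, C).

Answer: 4 2 9

Derivation:
Step 1: empty(B) -> (A=4 B=0 C=8)
Step 2: empty(C) -> (A=4 B=0 C=0)
Step 3: pour(A -> C) -> (A=0 B=0 C=4)
Step 4: pour(C -> B) -> (A=0 B=4 C=0)
Step 5: fill(B) -> (A=0 B=6 C=0)
Step 6: fill(C) -> (A=0 B=6 C=9)
Step 7: pour(B -> A) -> (A=4 B=2 C=9)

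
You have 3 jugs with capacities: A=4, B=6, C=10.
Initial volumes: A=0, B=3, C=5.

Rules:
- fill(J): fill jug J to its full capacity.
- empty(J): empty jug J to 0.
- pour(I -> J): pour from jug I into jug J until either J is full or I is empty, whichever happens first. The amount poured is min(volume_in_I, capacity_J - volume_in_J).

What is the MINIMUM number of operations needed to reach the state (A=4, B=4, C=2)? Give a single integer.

BFS from (A=0, B=3, C=5). One shortest path:
  1. fill(A) -> (A=4 B=3 C=5)
  2. pour(C -> B) -> (A=4 B=6 C=2)
  3. empty(B) -> (A=4 B=0 C=2)
  4. pour(A -> B) -> (A=0 B=4 C=2)
  5. fill(A) -> (A=4 B=4 C=2)
Reached target in 5 moves.

Answer: 5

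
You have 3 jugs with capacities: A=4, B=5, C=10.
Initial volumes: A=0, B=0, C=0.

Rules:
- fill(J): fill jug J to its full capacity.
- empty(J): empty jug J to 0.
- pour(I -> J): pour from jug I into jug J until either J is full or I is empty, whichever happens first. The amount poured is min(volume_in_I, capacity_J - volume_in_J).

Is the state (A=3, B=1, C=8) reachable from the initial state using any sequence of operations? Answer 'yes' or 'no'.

Answer: no

Derivation:
BFS explored all 222 reachable states.
Reachable set includes: (0,0,0), (0,0,1), (0,0,2), (0,0,3), (0,0,4), (0,0,5), (0,0,6), (0,0,7), (0,0,8), (0,0,9), (0,0,10), (0,1,0) ...
Target (A=3, B=1, C=8) not in reachable set → no.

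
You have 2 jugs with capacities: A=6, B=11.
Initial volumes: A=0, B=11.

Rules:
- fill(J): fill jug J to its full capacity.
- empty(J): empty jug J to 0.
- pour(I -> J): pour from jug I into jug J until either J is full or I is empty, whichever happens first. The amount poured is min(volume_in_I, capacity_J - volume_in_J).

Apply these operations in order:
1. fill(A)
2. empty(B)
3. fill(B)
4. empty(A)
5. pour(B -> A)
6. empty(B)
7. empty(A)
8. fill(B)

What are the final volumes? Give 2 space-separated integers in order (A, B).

Answer: 0 11

Derivation:
Step 1: fill(A) -> (A=6 B=11)
Step 2: empty(B) -> (A=6 B=0)
Step 3: fill(B) -> (A=6 B=11)
Step 4: empty(A) -> (A=0 B=11)
Step 5: pour(B -> A) -> (A=6 B=5)
Step 6: empty(B) -> (A=6 B=0)
Step 7: empty(A) -> (A=0 B=0)
Step 8: fill(B) -> (A=0 B=11)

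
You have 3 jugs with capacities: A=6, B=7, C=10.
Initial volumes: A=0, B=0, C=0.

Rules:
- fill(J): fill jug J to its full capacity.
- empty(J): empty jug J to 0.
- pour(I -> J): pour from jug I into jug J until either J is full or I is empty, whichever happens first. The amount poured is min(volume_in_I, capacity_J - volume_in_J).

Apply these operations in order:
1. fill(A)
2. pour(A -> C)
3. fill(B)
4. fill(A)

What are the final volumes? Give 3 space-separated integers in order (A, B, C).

Answer: 6 7 6

Derivation:
Step 1: fill(A) -> (A=6 B=0 C=0)
Step 2: pour(A -> C) -> (A=0 B=0 C=6)
Step 3: fill(B) -> (A=0 B=7 C=6)
Step 4: fill(A) -> (A=6 B=7 C=6)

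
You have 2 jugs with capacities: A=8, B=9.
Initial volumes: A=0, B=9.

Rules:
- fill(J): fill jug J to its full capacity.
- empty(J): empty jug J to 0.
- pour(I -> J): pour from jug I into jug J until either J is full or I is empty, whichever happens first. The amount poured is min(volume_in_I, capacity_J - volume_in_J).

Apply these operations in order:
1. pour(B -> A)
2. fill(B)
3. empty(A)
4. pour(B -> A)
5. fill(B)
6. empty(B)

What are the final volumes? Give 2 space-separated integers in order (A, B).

Step 1: pour(B -> A) -> (A=8 B=1)
Step 2: fill(B) -> (A=8 B=9)
Step 3: empty(A) -> (A=0 B=9)
Step 4: pour(B -> A) -> (A=8 B=1)
Step 5: fill(B) -> (A=8 B=9)
Step 6: empty(B) -> (A=8 B=0)

Answer: 8 0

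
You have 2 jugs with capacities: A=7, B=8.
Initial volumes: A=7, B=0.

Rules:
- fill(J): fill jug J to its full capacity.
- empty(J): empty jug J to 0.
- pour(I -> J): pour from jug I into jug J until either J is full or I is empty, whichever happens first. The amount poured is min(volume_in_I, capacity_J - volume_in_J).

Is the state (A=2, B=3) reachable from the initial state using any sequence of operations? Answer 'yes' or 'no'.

BFS explored all 30 reachable states.
Reachable set includes: (0,0), (0,1), (0,2), (0,3), (0,4), (0,5), (0,6), (0,7), (0,8), (1,0), (1,8), (2,0) ...
Target (A=2, B=3) not in reachable set → no.

Answer: no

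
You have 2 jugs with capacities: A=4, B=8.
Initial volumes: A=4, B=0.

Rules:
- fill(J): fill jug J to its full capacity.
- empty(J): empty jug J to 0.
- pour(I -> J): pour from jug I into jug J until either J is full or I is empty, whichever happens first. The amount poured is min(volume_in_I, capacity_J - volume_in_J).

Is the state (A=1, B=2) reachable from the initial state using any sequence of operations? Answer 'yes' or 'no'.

BFS explored all 6 reachable states.
Reachable set includes: (0,0), (0,4), (0,8), (4,0), (4,4), (4,8)
Target (A=1, B=2) not in reachable set → no.

Answer: no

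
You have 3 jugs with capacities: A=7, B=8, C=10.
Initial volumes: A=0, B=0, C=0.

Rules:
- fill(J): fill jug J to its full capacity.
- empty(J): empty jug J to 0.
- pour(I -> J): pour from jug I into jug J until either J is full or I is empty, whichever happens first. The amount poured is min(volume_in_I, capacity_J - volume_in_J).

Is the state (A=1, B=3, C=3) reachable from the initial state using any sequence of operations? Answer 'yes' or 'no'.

BFS explored all 414 reachable states.
Reachable set includes: (0,0,0), (0,0,1), (0,0,2), (0,0,3), (0,0,4), (0,0,5), (0,0,6), (0,0,7), (0,0,8), (0,0,9), (0,0,10), (0,1,0) ...
Target (A=1, B=3, C=3) not in reachable set → no.

Answer: no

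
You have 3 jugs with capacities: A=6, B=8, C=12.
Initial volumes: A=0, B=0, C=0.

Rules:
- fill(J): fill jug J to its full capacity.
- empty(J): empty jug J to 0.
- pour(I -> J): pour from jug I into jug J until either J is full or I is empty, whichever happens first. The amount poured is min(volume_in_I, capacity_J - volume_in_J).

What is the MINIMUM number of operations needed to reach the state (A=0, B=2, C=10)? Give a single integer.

BFS from (A=0, B=0, C=0). One shortest path:
  1. fill(C) -> (A=0 B=0 C=12)
  2. pour(C -> B) -> (A=0 B=8 C=4)
  3. pour(B -> A) -> (A=6 B=2 C=4)
  4. pour(A -> C) -> (A=0 B=2 C=10)
Reached target in 4 moves.

Answer: 4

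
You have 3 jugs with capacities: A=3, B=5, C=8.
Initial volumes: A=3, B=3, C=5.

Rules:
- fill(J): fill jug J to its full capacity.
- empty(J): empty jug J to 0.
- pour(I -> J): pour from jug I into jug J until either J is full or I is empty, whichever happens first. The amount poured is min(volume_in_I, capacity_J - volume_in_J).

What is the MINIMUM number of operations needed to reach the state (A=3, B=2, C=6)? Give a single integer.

BFS from (A=3, B=3, C=5). One shortest path:
  1. pour(A -> B) -> (A=1 B=5 C=5)
  2. pour(A -> C) -> (A=0 B=5 C=6)
  3. pour(B -> A) -> (A=3 B=2 C=6)
Reached target in 3 moves.

Answer: 3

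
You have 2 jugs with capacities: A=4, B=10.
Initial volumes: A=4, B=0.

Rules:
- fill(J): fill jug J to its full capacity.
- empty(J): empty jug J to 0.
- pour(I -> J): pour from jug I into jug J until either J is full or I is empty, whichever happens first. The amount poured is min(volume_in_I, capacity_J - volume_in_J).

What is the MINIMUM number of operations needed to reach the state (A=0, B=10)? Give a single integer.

BFS from (A=4, B=0). One shortest path:
  1. empty(A) -> (A=0 B=0)
  2. fill(B) -> (A=0 B=10)
Reached target in 2 moves.

Answer: 2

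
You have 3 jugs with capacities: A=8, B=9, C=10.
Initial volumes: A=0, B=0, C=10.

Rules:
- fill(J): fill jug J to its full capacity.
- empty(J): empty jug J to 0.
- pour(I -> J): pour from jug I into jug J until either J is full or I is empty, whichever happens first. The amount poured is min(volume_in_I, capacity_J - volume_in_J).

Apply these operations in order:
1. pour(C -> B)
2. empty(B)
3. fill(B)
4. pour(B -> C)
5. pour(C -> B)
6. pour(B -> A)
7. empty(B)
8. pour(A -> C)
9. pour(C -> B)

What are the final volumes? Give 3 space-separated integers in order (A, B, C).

Answer: 0 9 0

Derivation:
Step 1: pour(C -> B) -> (A=0 B=9 C=1)
Step 2: empty(B) -> (A=0 B=0 C=1)
Step 3: fill(B) -> (A=0 B=9 C=1)
Step 4: pour(B -> C) -> (A=0 B=0 C=10)
Step 5: pour(C -> B) -> (A=0 B=9 C=1)
Step 6: pour(B -> A) -> (A=8 B=1 C=1)
Step 7: empty(B) -> (A=8 B=0 C=1)
Step 8: pour(A -> C) -> (A=0 B=0 C=9)
Step 9: pour(C -> B) -> (A=0 B=9 C=0)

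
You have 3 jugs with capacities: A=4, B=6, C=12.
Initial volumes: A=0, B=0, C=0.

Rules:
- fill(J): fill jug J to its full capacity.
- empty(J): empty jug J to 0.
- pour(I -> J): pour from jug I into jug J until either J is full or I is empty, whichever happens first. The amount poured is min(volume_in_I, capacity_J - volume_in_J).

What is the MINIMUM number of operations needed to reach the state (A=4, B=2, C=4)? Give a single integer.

BFS from (A=0, B=0, C=0). One shortest path:
  1. fill(A) -> (A=4 B=0 C=0)
  2. fill(B) -> (A=4 B=6 C=0)
  3. pour(A -> C) -> (A=0 B=6 C=4)
  4. pour(B -> A) -> (A=4 B=2 C=4)
Reached target in 4 moves.

Answer: 4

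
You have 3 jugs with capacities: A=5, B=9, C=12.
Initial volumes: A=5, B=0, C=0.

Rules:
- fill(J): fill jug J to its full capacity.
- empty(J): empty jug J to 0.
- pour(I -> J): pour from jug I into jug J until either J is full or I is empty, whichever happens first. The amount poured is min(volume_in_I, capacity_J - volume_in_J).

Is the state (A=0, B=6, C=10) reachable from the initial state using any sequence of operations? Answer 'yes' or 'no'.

BFS from (A=5, B=0, C=0):
  1. fill(B) -> (A=5 B=9 C=0)
  2. pour(B -> C) -> (A=5 B=0 C=9)
  3. fill(B) -> (A=5 B=9 C=9)
  4. pour(B -> C) -> (A=5 B=6 C=12)
  5. empty(C) -> (A=5 B=6 C=0)
  6. pour(A -> C) -> (A=0 B=6 C=5)
  7. fill(A) -> (A=5 B=6 C=5)
  8. pour(A -> C) -> (A=0 B=6 C=10)
Target reached → yes.

Answer: yes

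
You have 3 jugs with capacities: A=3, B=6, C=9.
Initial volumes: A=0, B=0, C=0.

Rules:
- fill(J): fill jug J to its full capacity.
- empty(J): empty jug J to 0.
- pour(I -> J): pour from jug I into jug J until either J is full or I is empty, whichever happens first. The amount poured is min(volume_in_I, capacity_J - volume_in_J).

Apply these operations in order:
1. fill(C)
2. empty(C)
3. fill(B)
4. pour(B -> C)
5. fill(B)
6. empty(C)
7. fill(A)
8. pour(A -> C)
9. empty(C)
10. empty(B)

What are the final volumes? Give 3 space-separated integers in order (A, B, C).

Answer: 0 0 0

Derivation:
Step 1: fill(C) -> (A=0 B=0 C=9)
Step 2: empty(C) -> (A=0 B=0 C=0)
Step 3: fill(B) -> (A=0 B=6 C=0)
Step 4: pour(B -> C) -> (A=0 B=0 C=6)
Step 5: fill(B) -> (A=0 B=6 C=6)
Step 6: empty(C) -> (A=0 B=6 C=0)
Step 7: fill(A) -> (A=3 B=6 C=0)
Step 8: pour(A -> C) -> (A=0 B=6 C=3)
Step 9: empty(C) -> (A=0 B=6 C=0)
Step 10: empty(B) -> (A=0 B=0 C=0)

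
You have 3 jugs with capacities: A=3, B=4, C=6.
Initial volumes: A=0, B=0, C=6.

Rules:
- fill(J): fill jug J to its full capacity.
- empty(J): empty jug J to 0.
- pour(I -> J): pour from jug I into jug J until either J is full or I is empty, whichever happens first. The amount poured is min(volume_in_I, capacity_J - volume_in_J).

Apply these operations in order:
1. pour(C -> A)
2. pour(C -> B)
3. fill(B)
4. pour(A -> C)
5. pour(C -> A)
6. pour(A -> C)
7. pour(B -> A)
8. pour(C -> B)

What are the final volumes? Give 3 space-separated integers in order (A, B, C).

Answer: 3 4 0

Derivation:
Step 1: pour(C -> A) -> (A=3 B=0 C=3)
Step 2: pour(C -> B) -> (A=3 B=3 C=0)
Step 3: fill(B) -> (A=3 B=4 C=0)
Step 4: pour(A -> C) -> (A=0 B=4 C=3)
Step 5: pour(C -> A) -> (A=3 B=4 C=0)
Step 6: pour(A -> C) -> (A=0 B=4 C=3)
Step 7: pour(B -> A) -> (A=3 B=1 C=3)
Step 8: pour(C -> B) -> (A=3 B=4 C=0)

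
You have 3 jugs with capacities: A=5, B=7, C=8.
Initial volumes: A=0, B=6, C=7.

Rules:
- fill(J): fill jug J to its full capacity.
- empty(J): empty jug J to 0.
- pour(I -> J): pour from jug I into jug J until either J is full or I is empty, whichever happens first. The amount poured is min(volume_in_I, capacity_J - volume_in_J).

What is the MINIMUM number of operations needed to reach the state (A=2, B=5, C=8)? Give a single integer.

BFS from (A=0, B=6, C=7). One shortest path:
  1. empty(B) -> (A=0 B=0 C=7)
  2. pour(C -> A) -> (A=5 B=0 C=2)
  3. pour(A -> B) -> (A=0 B=5 C=2)
  4. pour(C -> A) -> (A=2 B=5 C=0)
  5. fill(C) -> (A=2 B=5 C=8)
Reached target in 5 moves.

Answer: 5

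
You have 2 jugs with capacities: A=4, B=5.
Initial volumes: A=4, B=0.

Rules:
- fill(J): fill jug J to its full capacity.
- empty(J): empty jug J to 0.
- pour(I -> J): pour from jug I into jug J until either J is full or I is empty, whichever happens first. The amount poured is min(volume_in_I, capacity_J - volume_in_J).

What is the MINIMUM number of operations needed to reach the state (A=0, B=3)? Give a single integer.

Answer: 5

Derivation:
BFS from (A=4, B=0). One shortest path:
  1. pour(A -> B) -> (A=0 B=4)
  2. fill(A) -> (A=4 B=4)
  3. pour(A -> B) -> (A=3 B=5)
  4. empty(B) -> (A=3 B=0)
  5. pour(A -> B) -> (A=0 B=3)
Reached target in 5 moves.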